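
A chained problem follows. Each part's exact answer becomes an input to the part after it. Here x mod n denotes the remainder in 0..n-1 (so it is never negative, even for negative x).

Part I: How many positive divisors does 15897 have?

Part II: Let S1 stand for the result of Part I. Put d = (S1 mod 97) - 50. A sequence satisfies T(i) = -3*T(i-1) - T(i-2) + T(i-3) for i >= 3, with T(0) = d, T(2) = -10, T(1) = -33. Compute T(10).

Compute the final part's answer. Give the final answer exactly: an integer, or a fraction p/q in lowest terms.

-20050

Part I: 15897 = 3 * 7 * 757; number of divisors = (1+1) * (1+1) * (1+1) = 8; answer 8
Part II: S1 = 8; d = -42; T(3) = -3*(-10) - 1*(-33) + 1*(-42) = 21; iterating: T(3)=21, T(4)=-86, T(5)=227, T(6)=-574, T(7)=1409, T(8)=-3426, T(9)=8295, T(10)=-20050; answer -20050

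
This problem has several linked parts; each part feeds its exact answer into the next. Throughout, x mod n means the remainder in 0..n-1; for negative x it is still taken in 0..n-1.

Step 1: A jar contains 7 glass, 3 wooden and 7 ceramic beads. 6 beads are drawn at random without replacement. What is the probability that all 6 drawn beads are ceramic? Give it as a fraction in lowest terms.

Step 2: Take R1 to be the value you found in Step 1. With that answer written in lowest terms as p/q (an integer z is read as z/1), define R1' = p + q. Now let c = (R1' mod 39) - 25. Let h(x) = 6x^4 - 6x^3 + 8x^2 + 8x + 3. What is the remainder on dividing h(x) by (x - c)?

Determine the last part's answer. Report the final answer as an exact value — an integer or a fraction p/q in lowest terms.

96715

Step 1: total draws C(17,6) = 12376; favorable C(7,6) = 7; P = 1/1768; answer 1/1768
Step 2: R1 = 1/1768; threaded value p + q = 1769; c = -11; remainder = value at the root: 6*(-11)^4 - 6*(-11)^3 + 8*(-11)^2 + 8*(-11)^1 + 3 = (87846) + (7986) + (968) + (-88) + (3) = 96715; answer 96715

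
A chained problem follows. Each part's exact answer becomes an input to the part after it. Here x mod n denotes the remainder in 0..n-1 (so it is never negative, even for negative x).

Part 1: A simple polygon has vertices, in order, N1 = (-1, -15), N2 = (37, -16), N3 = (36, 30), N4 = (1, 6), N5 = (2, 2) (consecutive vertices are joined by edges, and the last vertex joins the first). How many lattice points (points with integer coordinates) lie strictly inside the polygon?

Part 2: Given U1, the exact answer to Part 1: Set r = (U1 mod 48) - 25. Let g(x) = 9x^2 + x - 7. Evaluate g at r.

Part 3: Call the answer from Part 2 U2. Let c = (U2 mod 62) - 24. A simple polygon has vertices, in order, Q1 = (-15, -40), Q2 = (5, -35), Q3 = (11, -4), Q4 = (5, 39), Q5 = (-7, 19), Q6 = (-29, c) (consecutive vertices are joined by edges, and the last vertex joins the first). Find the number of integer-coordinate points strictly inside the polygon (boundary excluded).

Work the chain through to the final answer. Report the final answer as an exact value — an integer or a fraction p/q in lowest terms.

Part 1: cross terms: (-1*-16 - 37*-15)=571, (37*30 - 36*-16)=1686, (36*6 - 1*30)=186, (1*2 - 2*6)=-10, (2*-15 - -1*2)=-28; twice the area = |2405| = 2405; area = 2405/2; boundary points = 1 + 1 + 1 + 1 + 1 = 5; strictly interior points = area - boundary/2 + 1 = 1201; answer 1201
Part 2: U1 = 1201; r = -24; 9*(-24)^2 + 1*(-24)^1 - 7 = (5184) + (-24) + (-7) = 5153; answer 5153
Part 3: U2 = 5153; c = -17; cross terms: (-15*-35 - 5*-40)=725, (5*-4 - 11*-35)=365, (11*39 - 5*-4)=449, (5*19 - -7*39)=368, (-7*-17 - -29*19)=670, (-29*-40 - -15*-17)=905; twice the area = |3482| = 3482; area = 1741; boundary points = 5 + 1 + 1 + 4 + 2 + 1 = 14; strictly interior points = area - boundary/2 + 1 = 1735; answer 1735

1735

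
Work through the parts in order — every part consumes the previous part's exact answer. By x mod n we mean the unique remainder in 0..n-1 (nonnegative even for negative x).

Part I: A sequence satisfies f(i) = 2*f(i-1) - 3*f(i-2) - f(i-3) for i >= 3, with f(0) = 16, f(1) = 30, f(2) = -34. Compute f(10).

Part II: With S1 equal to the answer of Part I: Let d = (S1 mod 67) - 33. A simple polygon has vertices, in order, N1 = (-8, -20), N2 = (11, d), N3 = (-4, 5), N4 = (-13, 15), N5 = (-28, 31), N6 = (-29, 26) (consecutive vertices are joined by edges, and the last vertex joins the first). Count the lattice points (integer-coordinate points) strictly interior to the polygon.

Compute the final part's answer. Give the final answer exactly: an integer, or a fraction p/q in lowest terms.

669

Part I: f(3) = 2*(-34) - 3*(30) - 1*(16) = -174; iterating: f(3)=-174, f(4)=-276, f(5)=4, f(6)=1010, f(7)=2284, f(8)=1534, f(9)=-4794, f(10)=-16474; answer -16474
Part II: S1 = -16474; d = -25; cross terms: (-8*-25 - 11*-20)=420, (11*5 - -4*-25)=-45, (-4*15 - -13*5)=5, (-13*31 - -28*15)=17, (-28*26 - -29*31)=171, (-29*-20 - -8*26)=788; twice the area = |1356| = 1356; area = 678; boundary points = 1 + 15 + 1 + 1 + 1 + 1 = 20; strictly interior points = area - boundary/2 + 1 = 669; answer 669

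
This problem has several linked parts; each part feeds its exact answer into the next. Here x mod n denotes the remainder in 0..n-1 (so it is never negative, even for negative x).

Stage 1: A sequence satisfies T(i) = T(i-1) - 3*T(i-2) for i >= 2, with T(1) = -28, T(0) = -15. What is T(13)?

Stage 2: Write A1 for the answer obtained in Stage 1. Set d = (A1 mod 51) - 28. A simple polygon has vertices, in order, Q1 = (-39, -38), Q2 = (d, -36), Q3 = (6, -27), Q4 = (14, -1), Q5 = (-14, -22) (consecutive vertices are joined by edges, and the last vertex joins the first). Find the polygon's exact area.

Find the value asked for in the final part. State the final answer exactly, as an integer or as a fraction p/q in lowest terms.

Stage 1: T(2) = 1*(-28) - 3*(-15) = 17; iterating: T(2)=17, T(3)=101, T(4)=50, T(5)=-253, T(6)=-403, T(7)=356, T(8)=1565, T(9)=497, T(10)=-4198, T(11)=-5689, T(12)=6905, T(13)=23972; answer 23972
Stage 2: A1 = 23972; d = -26; cross terms: (-39*-36 - -26*-38)=416, (-26*-27 - 6*-36)=918, (6*-1 - 14*-27)=372, (14*-22 - -14*-1)=-322, (-14*-38 - -39*-22)=-326; twice the area = |1058| = 1058; area = 529; answer 529

529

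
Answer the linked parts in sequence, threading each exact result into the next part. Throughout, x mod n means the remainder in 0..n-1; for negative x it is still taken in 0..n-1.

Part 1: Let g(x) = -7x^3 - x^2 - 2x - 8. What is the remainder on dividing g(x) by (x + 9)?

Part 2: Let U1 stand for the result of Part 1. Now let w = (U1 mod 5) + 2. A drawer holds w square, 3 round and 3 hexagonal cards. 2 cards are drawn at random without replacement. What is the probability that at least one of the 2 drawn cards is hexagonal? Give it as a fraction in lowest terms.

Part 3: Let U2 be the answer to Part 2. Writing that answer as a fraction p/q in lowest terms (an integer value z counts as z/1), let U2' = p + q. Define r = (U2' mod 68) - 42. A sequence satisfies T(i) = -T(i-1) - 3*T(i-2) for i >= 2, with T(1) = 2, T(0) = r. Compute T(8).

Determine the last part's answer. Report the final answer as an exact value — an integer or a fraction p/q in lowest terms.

811

Part 1: remainder = value at the root: -7*(-9)^3 - 1*(-9)^2 - 2*(-9)^1 - 8 = (5103) + (-81) + (18) + (-8) = 5032; answer 5032
Part 2: U1 = 5032; w = 4; total draws C(10,2) = 45; complement C(7,2) = 21; favorable 45 - 21 = 24; P = 8/15; answer 8/15
Part 3: U2 = 8/15; threaded value p + q = 23; r = -19; T(2) = -1*(2) - 3*(-19) = 55; iterating: T(2)=55, T(3)=-61, T(4)=-104, T(5)=287, T(6)=25, T(7)=-886, T(8)=811; answer 811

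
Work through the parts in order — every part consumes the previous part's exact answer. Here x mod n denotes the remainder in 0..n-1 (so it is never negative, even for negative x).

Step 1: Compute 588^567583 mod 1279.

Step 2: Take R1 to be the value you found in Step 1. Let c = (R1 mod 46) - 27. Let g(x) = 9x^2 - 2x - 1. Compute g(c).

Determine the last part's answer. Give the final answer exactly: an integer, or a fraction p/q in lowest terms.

710

Step 1: squarings mod 1279: 588^1=588, 588^2=414, 588^4=10, 588^8=100, 588^16=1047, 588^32=106, 588^64=1004, 588^128=164, 588^256=37, 588^512=90, 588^1024=426, 588^2048=1137, 588^4096=979, 588^8192=470, 588^16384=912, 588^32768=394, 588^65536=477, 588^131072=1146, 588^262144=1062, 588^524288=1045; 588^567583 = 588^1 * 588^2 * 588^4 * 588^8 * 588^16 * 588^256 * 588^2048 * 588^8192 * 588^32768 * 588^524288 = 542 (mod 1279); answer 542
Step 2: R1 = 542; c = 9; 9*(9)^2 - 2*(9)^1 - 1 = (729) + (-18) + (-1) = 710; answer 710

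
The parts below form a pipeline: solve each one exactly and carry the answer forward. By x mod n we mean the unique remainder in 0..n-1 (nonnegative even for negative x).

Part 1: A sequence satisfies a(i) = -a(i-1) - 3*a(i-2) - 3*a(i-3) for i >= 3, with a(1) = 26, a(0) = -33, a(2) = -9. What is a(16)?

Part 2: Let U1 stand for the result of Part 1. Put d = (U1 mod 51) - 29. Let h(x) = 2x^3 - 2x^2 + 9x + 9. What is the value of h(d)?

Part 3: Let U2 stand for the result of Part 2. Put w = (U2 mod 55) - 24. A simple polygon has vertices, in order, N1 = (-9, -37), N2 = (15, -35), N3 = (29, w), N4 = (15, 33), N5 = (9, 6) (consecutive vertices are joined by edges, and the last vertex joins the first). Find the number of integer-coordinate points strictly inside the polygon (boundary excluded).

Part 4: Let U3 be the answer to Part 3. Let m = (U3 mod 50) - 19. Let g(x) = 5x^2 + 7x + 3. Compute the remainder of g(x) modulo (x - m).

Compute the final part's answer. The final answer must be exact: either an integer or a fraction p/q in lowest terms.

225

Part 1: a(3) = -1*(-9) - 3*(26) - 3*(-33) = 30; iterating: a(3)=30, a(4)=-81, a(5)=18, a(6)=135, a(7)=54, a(8)=-513, a(9)=-54, a(10)=1431, a(11)=270, a(12)=-4401, a(13)=-702, a(14)=13095, a(15)=2214, a(16)=-39393; answer -39393
Part 2: U1 = -39393; d = 1; 2*(1)^3 - 2*(1)^2 + 9*(1)^1 + 9 = (2) + (-2) + (9) + (9) = 18; answer 18
Part 3: U2 = 18; w = -6; cross terms: (-9*-35 - 15*-37)=870, (15*-6 - 29*-35)=925, (29*33 - 15*-6)=1047, (15*6 - 9*33)=-207, (9*-37 - -9*6)=-279; twice the area = |2356| = 2356; area = 1178; boundary points = 2 + 1 + 1 + 3 + 1 = 8; strictly interior points = area - boundary/2 + 1 = 1175; answer 1175
Part 4: U3 = 1175; m = 6; remainder = value at the root: 5*(6)^2 + 7*(6)^1 + 3 = (180) + (42) + (3) = 225; answer 225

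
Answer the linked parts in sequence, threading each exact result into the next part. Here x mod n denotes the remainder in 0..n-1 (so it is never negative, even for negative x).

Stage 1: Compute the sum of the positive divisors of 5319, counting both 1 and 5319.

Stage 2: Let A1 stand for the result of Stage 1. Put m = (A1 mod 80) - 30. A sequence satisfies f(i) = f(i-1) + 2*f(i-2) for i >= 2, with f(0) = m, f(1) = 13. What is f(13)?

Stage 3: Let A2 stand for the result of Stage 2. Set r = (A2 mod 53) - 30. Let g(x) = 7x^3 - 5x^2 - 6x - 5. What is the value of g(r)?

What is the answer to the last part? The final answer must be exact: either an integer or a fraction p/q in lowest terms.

Stage 1: 5319 = 3^3 * 197; sigma = (1 + 3 + 9 + 27) * (1 + 197) = 40 * 198 = 7920; answer 7920
Stage 2: A1 = 7920; m = -30; f(2) = 1*(13) + 2*(-30) = -47; iterating: f(2)=-47, f(3)=-21, f(4)=-115, f(5)=-157, f(6)=-387, f(7)=-701, f(8)=-1475, f(9)=-2877, f(10)=-5827, f(11)=-11581, f(12)=-23235, f(13)=-46397; answer -46397
Stage 3: A2 = -46397; r = 1; 7*(1)^3 - 5*(1)^2 - 6*(1)^1 - 5 = (7) + (-5) + (-6) + (-5) = -9; answer -9

-9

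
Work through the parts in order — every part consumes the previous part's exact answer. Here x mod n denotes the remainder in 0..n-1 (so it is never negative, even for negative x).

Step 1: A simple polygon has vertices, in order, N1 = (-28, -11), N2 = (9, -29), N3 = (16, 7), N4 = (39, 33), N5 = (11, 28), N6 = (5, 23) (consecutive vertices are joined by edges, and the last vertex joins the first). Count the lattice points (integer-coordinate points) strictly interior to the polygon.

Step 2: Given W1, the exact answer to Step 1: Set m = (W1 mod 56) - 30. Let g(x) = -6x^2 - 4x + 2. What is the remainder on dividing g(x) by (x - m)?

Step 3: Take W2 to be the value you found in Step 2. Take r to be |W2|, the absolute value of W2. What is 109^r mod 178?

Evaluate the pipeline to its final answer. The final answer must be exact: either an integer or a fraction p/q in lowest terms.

57

Step 1: cross terms: (-28*-29 - 9*-11)=911, (9*7 - 16*-29)=527, (16*33 - 39*7)=255, (39*28 - 11*33)=729, (11*23 - 5*28)=113, (5*-11 - -28*23)=589; twice the area = |3124| = 3124; area = 1562; boundary points = 1 + 1 + 1 + 1 + 1 + 1 = 6; strictly interior points = area - boundary/2 + 1 = 1560; answer 1560
Step 2: W1 = 1560; m = 18; remainder = value at the root: -6*(18)^2 - 4*(18)^1 + 2 = (-1944) + (-72) + (2) = -2014; answer -2014
Step 3: W2 = -2014; r = 2014; squarings mod 178: 109^1=109, 109^2=133, 109^4=67, 109^8=39, 109^16=97, 109^32=153, 109^64=91, 109^128=93, 109^256=105, 109^512=167, 109^1024=121; 109^2014 = 109^2 * 109^4 * 109^8 * 109^16 * 109^64 * 109^128 * 109^256 * 109^512 * 109^1024 = 57 (mod 178); answer 57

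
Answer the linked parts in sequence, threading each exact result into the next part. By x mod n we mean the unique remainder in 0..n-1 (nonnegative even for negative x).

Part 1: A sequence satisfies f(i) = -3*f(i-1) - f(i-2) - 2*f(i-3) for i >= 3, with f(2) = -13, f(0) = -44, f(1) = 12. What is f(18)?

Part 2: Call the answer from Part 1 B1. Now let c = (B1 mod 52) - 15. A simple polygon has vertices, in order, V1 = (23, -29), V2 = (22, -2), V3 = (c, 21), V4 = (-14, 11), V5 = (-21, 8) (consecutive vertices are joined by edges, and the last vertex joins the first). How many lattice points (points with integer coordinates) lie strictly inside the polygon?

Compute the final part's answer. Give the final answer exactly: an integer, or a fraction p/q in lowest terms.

957

Part 1: f(3) = -3*(-13) - 1*(12) - 2*(-44) = 115; iterating: f(3)=115, f(4)=-356, f(5)=979, f(6)=-2811, f(7)=8166, f(8)=-23645, f(9)=68391, f(10)=-197860, f(11)=572479, f(12)=-1656359, f(13)=4792318, f(14)=-13865553, f(15)=40117059, f(16)=-116070260, f(17)=335824827, f(18)=-971638339; answer -971638339
Part 2: B1 = -971638339; c = 2; cross terms: (23*-2 - 22*-29)=592, (22*21 - 2*-2)=466, (2*11 - -14*21)=316, (-14*8 - -21*11)=119, (-21*-29 - 23*8)=425; twice the area = |1918| = 1918; area = 959; boundary points = 1 + 1 + 2 + 1 + 1 = 6; strictly interior points = area - boundary/2 + 1 = 957; answer 957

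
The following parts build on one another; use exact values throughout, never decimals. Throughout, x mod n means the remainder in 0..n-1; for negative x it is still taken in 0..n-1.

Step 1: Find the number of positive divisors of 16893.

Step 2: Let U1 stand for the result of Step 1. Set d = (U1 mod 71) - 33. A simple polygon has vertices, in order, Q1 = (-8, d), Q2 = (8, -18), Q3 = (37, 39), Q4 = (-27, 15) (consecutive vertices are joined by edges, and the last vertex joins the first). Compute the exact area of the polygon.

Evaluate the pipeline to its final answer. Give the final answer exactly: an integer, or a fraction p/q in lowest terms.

Step 1: 16893 = 3^2 * 1877; number of divisors = (2+1) * (1+1) = 6; answer 6
Step 2: U1 = 6; d = -27; cross terms: (-8*-18 - 8*-27)=360, (8*39 - 37*-18)=978, (37*15 - -27*39)=1608, (-27*-27 - -8*15)=849; twice the area = |3795| = 3795; area = 3795/2; answer 3795/2

3795/2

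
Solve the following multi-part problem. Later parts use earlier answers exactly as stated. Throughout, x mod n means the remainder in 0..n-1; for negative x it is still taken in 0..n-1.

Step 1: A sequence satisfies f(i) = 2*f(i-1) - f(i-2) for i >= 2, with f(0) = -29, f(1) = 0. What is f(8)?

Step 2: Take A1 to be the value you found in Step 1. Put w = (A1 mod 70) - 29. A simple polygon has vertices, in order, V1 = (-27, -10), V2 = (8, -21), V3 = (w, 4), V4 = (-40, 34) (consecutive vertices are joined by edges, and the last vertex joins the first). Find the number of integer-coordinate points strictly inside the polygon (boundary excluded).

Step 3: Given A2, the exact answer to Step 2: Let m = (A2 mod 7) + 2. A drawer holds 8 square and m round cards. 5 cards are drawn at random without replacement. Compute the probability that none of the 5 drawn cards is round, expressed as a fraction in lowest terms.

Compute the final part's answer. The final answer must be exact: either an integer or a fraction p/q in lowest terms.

Step 1: f(2) = 2*(0) - 1*(-29) = 29; iterating: f(2)=29, f(3)=58, f(4)=87, f(5)=116, f(6)=145, f(7)=174, f(8)=203; answer 203
Step 2: A1 = 203; w = 34; cross terms: (-27*-21 - 8*-10)=647, (8*4 - 34*-21)=746, (34*34 - -40*4)=1316, (-40*-10 - -27*34)=1318; twice the area = |4027| = 4027; area = 4027/2; boundary points = 1 + 1 + 2 + 1 = 5; strictly interior points = area - boundary/2 + 1 = 2012; answer 2012
Step 3: A2 = 2012; m = 5; total draws C(13,5) = 1287; favorable C(8,5) = 56; P = 56/1287; answer 56/1287

56/1287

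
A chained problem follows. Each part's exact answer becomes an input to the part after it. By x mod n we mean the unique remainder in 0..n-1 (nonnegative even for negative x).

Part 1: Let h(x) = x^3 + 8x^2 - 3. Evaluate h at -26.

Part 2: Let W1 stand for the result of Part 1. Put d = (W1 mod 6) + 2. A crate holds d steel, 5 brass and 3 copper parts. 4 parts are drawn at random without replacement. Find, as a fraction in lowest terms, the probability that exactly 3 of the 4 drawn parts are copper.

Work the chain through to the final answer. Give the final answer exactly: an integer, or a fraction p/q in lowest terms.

2/143

Part 1: 1*(-26)^3 + 8*(-26)^2 - 3 = (-17576) + (5408) + (-3) = -12171; answer -12171
Part 2: W1 = -12171; d = 5; total draws C(13,4) = 715; favorable C(3,3)*C(10,1) = 10; P = 2/143; answer 2/143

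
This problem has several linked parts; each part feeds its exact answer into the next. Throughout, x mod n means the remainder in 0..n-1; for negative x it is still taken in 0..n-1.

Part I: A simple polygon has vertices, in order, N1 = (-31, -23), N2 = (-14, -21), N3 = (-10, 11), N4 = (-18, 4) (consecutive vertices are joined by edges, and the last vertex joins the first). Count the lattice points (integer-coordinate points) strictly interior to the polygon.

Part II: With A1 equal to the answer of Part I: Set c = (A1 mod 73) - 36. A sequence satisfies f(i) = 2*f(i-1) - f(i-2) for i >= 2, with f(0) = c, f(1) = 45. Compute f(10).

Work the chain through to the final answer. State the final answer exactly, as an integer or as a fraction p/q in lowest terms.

450

Part I: cross terms: (-31*-21 - -14*-23)=329, (-14*11 - -10*-21)=-364, (-10*4 - -18*11)=158, (-18*-23 - -31*4)=538; twice the area = |661| = 661; area = 661/2; boundary points = 1 + 4 + 1 + 1 = 7; strictly interior points = area - boundary/2 + 1 = 328; answer 328
Part II: A1 = 328; c = 0; f(2) = 2*(45) - 1*(0) = 90; iterating: f(2)=90, f(3)=135, f(4)=180, f(5)=225, f(6)=270, f(7)=315, f(8)=360, f(9)=405, f(10)=450; answer 450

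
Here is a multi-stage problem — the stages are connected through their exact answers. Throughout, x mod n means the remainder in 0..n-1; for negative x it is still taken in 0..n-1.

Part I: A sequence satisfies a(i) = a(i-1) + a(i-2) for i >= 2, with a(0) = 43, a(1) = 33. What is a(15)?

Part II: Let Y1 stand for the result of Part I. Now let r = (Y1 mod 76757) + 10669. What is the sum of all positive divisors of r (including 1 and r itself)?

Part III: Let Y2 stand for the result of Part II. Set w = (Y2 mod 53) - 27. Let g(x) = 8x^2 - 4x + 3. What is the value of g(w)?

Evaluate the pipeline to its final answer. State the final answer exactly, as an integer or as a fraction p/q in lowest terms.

Part I: a(2) = 1*(33) + 1*(43) = 76; iterating: a(2)=76, a(3)=109, a(4)=185, a(5)=294, a(6)=479, a(7)=773, a(8)=1252, a(9)=2025, a(10)=3277, a(11)=5302, a(12)=8579, a(13)=13881, a(14)=22460, a(15)=36341; answer 36341
Part II: Y1 = 36341; r = 47010; 47010 = 2 * 3 * 5 * 1567; sigma = (1 + 2) * (1 + 3) * (1 + 5) * (1 + 1567) = 3 * 4 * 6 * 1568 = 112896; answer 112896
Part III: Y2 = 112896; w = -21; 8*(-21)^2 - 4*(-21)^1 + 3 = (3528) + (84) + (3) = 3615; answer 3615

3615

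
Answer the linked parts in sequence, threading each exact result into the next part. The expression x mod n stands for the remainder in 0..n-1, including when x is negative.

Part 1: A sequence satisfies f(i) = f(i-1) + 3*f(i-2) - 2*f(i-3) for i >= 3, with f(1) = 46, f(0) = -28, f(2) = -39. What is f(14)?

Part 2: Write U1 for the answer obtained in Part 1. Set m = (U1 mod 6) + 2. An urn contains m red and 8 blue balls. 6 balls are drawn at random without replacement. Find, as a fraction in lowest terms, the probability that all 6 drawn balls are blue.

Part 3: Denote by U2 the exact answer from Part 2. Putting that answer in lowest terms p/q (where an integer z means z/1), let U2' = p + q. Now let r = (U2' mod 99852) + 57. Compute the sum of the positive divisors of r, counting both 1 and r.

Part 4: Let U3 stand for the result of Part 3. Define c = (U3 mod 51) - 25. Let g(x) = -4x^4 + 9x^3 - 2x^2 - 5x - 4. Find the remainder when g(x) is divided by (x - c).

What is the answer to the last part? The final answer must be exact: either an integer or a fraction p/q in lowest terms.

Part 1: f(3) = 1*(-39) + 3*(46) - 2*(-28) = 155; iterating: f(3)=155, f(4)=-54, f(5)=489, f(6)=17, f(7)=1592, f(8)=665, f(9)=5407, f(10)=4218, f(11)=19109, f(12)=20949, f(13)=69840, f(14)=94469; answer 94469
Part 2: U1 = 94469; m = 7; total draws C(15,6) = 5005; favorable C(8,6) = 28; P = 4/715; answer 4/715
Part 3: U2 = 4/715; threaded value p + q = 719; r = 776; 776 = 2^3 * 97; sigma = (1 + 2 + 4 + 8) * (1 + 97) = 15 * 98 = 1470; answer 1470
Part 4: U3 = 1470; c = 17; remainder = value at the root: -4*(17)^4 + 9*(17)^3 - 2*(17)^2 - 5*(17)^1 - 4 = (-334084) + (44217) + (-578) + (-85) + (-4) = -290534; answer -290534

-290534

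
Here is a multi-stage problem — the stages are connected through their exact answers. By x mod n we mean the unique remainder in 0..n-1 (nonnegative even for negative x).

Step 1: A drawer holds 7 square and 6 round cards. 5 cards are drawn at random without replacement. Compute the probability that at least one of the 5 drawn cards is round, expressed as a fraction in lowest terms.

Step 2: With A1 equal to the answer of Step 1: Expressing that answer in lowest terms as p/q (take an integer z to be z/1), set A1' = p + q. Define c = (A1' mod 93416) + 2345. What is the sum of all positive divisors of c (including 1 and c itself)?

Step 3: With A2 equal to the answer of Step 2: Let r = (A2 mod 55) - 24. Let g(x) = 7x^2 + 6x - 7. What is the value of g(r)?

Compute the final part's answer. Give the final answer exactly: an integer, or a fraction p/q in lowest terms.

Step 1: total draws C(13,5) = 1287; complement C(7,5) = 21; favorable 1287 - 21 = 1266; P = 422/429; answer 422/429
Step 2: A1 = 422/429; threaded value p + q = 851; c = 3196; 3196 = 2^2 * 17 * 47; sigma = (1 + 2 + 4) * (1 + 17) * (1 + 47) = 7 * 18 * 48 = 6048; answer 6048
Step 3: A2 = 6048; r = 29; 7*(29)^2 + 6*(29)^1 - 7 = (5887) + (174) + (-7) = 6054; answer 6054

6054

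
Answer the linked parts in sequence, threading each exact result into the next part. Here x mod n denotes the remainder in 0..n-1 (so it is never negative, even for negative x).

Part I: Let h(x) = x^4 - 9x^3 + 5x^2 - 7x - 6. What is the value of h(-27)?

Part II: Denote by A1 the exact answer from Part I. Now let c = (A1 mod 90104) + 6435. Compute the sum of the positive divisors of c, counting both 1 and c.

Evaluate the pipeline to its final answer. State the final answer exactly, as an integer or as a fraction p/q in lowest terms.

100720

Part I: 1*(-27)^4 - 9*(-27)^3 + 5*(-27)^2 - 7*(-27)^1 - 6 = (531441) + (177147) + (3645) + (189) + (-6) = 712416; answer 712416
Part II: A1 = 712416; c = 88123; 88123 = 7 * 12589; sigma = (1 + 7) * (1 + 12589) = 8 * 12590 = 100720; answer 100720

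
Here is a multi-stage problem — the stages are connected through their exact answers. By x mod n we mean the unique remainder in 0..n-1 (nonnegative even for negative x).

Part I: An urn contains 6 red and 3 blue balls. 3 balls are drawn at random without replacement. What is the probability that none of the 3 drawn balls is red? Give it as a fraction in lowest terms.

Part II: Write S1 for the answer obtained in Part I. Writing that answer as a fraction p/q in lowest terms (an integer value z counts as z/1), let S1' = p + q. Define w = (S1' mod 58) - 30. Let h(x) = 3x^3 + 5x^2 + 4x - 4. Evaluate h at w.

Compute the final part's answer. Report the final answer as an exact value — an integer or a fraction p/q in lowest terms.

-52

Part I: total draws C(9,3) = 84; favorable C(3,3) = 1; P = 1/84; answer 1/84
Part II: S1 = 1/84; threaded value p + q = 85; w = -3; 3*(-3)^3 + 5*(-3)^2 + 4*(-3)^1 - 4 = (-81) + (45) + (-12) + (-4) = -52; answer -52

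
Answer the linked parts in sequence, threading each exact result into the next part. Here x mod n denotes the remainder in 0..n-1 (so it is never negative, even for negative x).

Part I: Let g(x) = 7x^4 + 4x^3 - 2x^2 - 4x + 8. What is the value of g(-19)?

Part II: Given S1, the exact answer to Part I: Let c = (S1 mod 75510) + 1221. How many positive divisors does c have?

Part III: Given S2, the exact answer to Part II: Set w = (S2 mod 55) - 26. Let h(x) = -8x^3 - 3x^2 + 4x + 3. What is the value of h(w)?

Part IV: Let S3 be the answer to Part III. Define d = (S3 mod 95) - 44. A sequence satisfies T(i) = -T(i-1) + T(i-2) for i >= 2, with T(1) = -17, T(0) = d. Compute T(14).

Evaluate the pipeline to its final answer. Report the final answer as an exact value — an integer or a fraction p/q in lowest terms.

Part I: 7*(-19)^4 + 4*(-19)^3 - 2*(-19)^2 - 4*(-19)^1 + 8 = (912247) + (-27436) + (-722) + (76) + (8) = 884173; answer 884173
Part II: S1 = 884173; c = 54784; 54784 = 2^9 * 107; number of divisors = (9+1) * (1+1) = 20; answer 20
Part III: S2 = 20; w = -6; -8*(-6)^3 - 3*(-6)^2 + 4*(-6)^1 + 3 = (1728) + (-108) + (-24) + (3) = 1599; answer 1599
Part IV: S3 = 1599; d = 35; T(2) = -1*(-17) + 1*(35) = 52; iterating: T(2)=52, T(3)=-69, T(4)=121, T(5)=-190, T(6)=311, T(7)=-501, T(8)=812, T(9)=-1313, T(10)=2125, T(11)=-3438, T(12)=5563, T(13)=-9001, T(14)=14564; answer 14564

14564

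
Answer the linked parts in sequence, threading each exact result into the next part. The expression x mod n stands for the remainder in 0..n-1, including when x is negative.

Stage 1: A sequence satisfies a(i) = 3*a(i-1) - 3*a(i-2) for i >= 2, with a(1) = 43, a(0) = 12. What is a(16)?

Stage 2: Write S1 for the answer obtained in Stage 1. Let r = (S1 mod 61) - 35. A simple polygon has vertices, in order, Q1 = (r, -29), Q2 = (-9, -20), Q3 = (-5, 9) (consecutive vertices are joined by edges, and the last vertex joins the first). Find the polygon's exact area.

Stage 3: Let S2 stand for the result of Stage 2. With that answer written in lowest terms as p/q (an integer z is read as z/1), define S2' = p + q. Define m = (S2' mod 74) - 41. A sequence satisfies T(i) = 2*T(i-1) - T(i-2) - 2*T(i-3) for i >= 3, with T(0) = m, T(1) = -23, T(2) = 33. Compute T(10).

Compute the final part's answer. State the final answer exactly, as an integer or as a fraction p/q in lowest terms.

Stage 1: a(2) = 3*(43) - 3*(12) = 93; iterating: a(2)=93, a(3)=150, a(4)=171, a(5)=63, a(6)=-324, a(7)=-1161, a(8)=-2511, a(9)=-4050, a(10)=-4617, a(11)=-1701, a(12)=8748, a(13)=31347, a(14)=67797, a(15)=109350, a(16)=124659; answer 124659
Stage 2: S1 = 124659; r = 1; cross terms: (1*-20 - -9*-29)=-281, (-9*9 - -5*-20)=-181, (-5*-29 - 1*9)=136; twice the area = |-326| = 326; area = 163; answer 163
Stage 3: S2 = 163; threaded value p + q = 164; m = -25; T(3) = 2*(33) - 1*(-23) - 2*(-25) = 139; iterating: T(3)=139, T(4)=291, T(5)=377, T(6)=185, T(7)=-589, T(8)=-2117, T(9)=-4015, T(10)=-4735; answer -4735

-4735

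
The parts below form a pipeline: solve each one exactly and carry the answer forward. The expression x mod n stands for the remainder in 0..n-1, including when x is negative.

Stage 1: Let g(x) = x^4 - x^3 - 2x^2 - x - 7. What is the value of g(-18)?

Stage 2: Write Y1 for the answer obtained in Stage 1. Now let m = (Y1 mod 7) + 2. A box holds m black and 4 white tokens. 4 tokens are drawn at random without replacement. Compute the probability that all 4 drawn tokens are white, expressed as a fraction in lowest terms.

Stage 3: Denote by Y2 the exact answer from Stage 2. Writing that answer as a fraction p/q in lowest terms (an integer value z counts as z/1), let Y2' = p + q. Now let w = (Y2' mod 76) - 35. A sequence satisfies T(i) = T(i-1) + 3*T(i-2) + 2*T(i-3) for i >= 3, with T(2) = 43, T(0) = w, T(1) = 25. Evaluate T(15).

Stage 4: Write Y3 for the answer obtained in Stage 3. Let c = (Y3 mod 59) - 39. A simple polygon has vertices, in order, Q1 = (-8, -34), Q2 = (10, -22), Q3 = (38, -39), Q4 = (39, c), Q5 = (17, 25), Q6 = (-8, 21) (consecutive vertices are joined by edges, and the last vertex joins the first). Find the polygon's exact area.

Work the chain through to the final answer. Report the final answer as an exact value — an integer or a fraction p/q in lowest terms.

Stage 1: 1*(-18)^4 - 1*(-18)^3 - 2*(-18)^2 - 1*(-18)^1 - 7 = (104976) + (5832) + (-648) + (18) + (-7) = 110171; answer 110171
Stage 2: Y1 = 110171; m = 7; total draws C(11,4) = 330; favorable C(4,4) = 1; P = 1/330; answer 1/330
Stage 3: Y2 = 1/330; threaded value p + q = 331; w = -8; T(3) = 1*(43) + 3*(25) + 2*(-8) = 102; iterating: T(3)=102, T(4)=281, T(5)=673, T(6)=1720, T(7)=4301, T(8)=10807, T(9)=27150, T(10)=68173, T(11)=171237, T(12)=430056, T(13)=1080113, T(14)=2712755, T(15)=6813206; answer 6813206
Stage 4: Y3 = 6813206; c = -35; cross terms: (-8*-22 - 10*-34)=516, (10*-39 - 38*-22)=446, (38*-35 - 39*-39)=191, (39*25 - 17*-35)=1570, (17*21 - -8*25)=557, (-8*-34 - -8*21)=440; twice the area = |3720| = 3720; area = 1860; answer 1860

1860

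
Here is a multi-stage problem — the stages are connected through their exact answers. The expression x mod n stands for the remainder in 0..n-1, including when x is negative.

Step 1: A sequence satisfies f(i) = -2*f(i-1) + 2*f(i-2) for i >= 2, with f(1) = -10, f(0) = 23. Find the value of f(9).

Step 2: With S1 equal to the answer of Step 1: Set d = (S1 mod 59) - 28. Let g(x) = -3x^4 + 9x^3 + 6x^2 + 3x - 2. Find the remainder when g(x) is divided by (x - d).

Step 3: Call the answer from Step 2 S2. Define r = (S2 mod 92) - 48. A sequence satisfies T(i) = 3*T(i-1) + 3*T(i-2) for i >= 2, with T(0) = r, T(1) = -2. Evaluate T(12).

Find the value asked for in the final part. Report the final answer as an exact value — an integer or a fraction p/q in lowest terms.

2242404

Step 1: f(2) = -2*(-10) + 2*(23) = 66; iterating: f(2)=66, f(3)=-152, f(4)=436, f(5)=-1176, f(6)=3224, f(7)=-8800, f(8)=24048, f(9)=-65696; answer -65696
Step 2: S1 = -65696; d = 2; remainder = value at the root: -3*(2)^4 + 9*(2)^3 + 6*(2)^2 + 3*(2)^1 - 2 = (-48) + (72) + (24) + (6) + (-2) = 52; answer 52
Step 3: S2 = 52; r = 4; T(2) = 3*(-2) + 3*(4) = 6; iterating: T(2)=6, T(3)=12, T(4)=54, T(5)=198, T(6)=756, T(7)=2862, T(8)=10854, T(9)=41148, T(10)=156006, T(11)=591462, T(12)=2242404; answer 2242404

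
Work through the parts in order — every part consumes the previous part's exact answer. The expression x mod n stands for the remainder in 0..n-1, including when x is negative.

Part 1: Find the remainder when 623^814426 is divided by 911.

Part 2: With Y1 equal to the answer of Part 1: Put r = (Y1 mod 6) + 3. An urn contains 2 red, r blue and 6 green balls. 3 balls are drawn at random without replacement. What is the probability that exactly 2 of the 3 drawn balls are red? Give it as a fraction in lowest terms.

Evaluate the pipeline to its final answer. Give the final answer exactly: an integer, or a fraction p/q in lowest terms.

Part 1: squarings mod 911: 623^1=623, 623^2=43, 623^4=27, 623^8=729, 623^16=328, 623^32=86, 623^64=108, 623^128=732, 623^256=156, 623^512=650, 623^1024=707, 623^2048=621, 623^4096=288, 623^8192=43, 623^16384=27, 623^32768=729, 623^65536=328, 623^131072=86, 623^262144=108, 623^524288=732; 623^814426 = 623^2 * 623^8 * 623^16 * 623^64 * 623^256 * 623^1024 * 623^2048 * 623^8192 * 623^16384 * 623^262144 * 623^524288 = 125 (mod 911); answer 125
Part 2: Y1 = 125; r = 8; total draws C(16,3) = 560; favorable C(2,2)*C(14,1) = 14; P = 1/40; answer 1/40

1/40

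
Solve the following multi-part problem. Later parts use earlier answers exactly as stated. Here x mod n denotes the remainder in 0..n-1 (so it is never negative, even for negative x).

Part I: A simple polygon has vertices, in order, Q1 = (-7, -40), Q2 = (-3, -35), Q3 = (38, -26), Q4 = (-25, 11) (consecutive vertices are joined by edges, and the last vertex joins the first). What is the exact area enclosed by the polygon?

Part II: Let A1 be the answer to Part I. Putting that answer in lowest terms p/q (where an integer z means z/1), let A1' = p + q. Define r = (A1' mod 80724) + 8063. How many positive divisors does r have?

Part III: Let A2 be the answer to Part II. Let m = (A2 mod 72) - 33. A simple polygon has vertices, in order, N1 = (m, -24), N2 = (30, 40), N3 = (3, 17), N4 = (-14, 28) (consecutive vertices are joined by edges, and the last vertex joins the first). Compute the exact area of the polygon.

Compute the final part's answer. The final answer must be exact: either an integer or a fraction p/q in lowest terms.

710

Part I: cross terms: (-7*-35 - -3*-40)=125, (-3*-26 - 38*-35)=1408, (38*11 - -25*-26)=-232, (-25*-40 - -7*11)=1077; twice the area = |2378| = 2378; area = 1189; answer 1189
Part II: A1 = 1189; threaded value p + q = 1190; r = 9253; 9253 = 19 * 487; number of divisors = (1+1) * (1+1) = 4; answer 4
Part III: A2 = 4; m = -29; cross terms: (-29*40 - 30*-24)=-440, (30*17 - 3*40)=390, (3*28 - -14*17)=322, (-14*-24 - -29*28)=1148; twice the area = |1420| = 1420; area = 710; answer 710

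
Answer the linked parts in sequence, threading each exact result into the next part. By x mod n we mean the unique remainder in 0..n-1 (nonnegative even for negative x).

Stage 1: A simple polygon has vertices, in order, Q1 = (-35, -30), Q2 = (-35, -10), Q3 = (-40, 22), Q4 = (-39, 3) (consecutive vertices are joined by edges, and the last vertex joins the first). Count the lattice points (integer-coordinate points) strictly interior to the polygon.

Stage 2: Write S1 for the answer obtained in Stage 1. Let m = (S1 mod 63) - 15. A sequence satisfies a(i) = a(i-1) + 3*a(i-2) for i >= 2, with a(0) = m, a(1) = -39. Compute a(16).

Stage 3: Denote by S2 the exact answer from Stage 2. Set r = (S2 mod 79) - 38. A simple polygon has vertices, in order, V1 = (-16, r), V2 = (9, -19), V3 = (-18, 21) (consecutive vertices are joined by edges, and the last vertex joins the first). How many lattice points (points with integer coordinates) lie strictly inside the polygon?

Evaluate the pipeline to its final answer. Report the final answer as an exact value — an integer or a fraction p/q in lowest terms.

202

Stage 1: cross terms: (-35*-10 - -35*-30)=-700, (-35*22 - -40*-10)=-1170, (-40*3 - -39*22)=738, (-39*-30 - -35*3)=1275; twice the area = |143| = 143; area = 143/2; boundary points = 20 + 1 + 1 + 1 = 23; strictly interior points = area - boundary/2 + 1 = 61; answer 61
Stage 2: S1 = 61; m = 46; a(2) = 1*(-39) + 3*(46) = 99; iterating: a(2)=99, a(3)=-18, a(4)=279, a(5)=225, a(6)=1062, a(7)=1737, a(8)=4923, a(9)=10134, a(10)=24903, a(11)=55305, a(12)=130014, a(13)=295929, a(14)=685971, a(15)=1573758, a(16)=3631671; answer 3631671
Stage 3: S2 = 3631671; r = 3; cross terms: (-16*-19 - 9*3)=277, (9*21 - -18*-19)=-153, (-18*3 - -16*21)=282; twice the area = |406| = 406; area = 203; boundary points = 1 + 1 + 2 = 4; strictly interior points = area - boundary/2 + 1 = 202; answer 202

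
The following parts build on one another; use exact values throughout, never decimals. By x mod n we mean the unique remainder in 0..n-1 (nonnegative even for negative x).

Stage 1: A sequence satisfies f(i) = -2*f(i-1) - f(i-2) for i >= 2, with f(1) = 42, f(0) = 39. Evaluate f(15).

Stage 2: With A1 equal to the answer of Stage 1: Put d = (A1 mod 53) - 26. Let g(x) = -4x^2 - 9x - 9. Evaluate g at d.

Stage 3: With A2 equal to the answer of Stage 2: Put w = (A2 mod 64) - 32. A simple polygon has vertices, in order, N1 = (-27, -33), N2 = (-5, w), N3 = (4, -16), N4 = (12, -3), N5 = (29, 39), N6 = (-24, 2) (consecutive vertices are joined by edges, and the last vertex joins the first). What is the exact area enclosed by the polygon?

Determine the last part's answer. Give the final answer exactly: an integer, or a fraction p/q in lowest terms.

Stage 1: f(2) = -2*(42) - 1*(39) = -123; iterating: f(2)=-123, f(3)=204, f(4)=-285, f(5)=366, f(6)=-447, f(7)=528, f(8)=-609, f(9)=690, f(10)=-771, f(11)=852, f(12)=-933, f(13)=1014, f(14)=-1095, f(15)=1176; answer 1176
Stage 2: A1 = 1176; d = -16; -4*(-16)^2 - 9*(-16)^1 - 9 = (-1024) + (144) + (-9) = -889; answer -889
Stage 3: A2 = -889; w = -25; cross terms: (-27*-25 - -5*-33)=510, (-5*-16 - 4*-25)=180, (4*-3 - 12*-16)=180, (12*39 - 29*-3)=555, (29*2 - -24*39)=994, (-24*-33 - -27*2)=846; twice the area = |3265| = 3265; area = 3265/2; answer 3265/2

3265/2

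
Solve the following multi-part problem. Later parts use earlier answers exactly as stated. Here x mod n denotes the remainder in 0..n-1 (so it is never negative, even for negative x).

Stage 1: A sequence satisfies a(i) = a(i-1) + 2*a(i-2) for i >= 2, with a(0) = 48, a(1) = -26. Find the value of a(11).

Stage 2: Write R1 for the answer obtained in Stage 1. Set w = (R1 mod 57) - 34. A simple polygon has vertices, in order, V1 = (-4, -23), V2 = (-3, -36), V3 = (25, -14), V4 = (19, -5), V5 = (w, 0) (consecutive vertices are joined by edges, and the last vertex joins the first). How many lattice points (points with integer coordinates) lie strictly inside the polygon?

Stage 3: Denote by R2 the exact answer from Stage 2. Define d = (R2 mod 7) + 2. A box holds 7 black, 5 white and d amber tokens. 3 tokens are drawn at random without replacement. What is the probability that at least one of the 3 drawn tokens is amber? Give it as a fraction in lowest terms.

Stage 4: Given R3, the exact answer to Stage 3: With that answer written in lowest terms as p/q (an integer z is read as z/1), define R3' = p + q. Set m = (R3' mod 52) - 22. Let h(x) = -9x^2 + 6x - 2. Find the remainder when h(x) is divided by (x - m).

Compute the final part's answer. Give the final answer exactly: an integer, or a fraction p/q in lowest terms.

-2705

Stage 1: a(2) = 1*(-26) + 2*(48) = 70; iterating: a(2)=70, a(3)=18, a(4)=158, a(5)=194, a(6)=510, a(7)=898, a(8)=1918, a(9)=3714, a(10)=7550, a(11)=14978; answer 14978
Stage 2: R1 = 14978; w = 10; cross terms: (-4*-36 - -3*-23)=75, (-3*-14 - 25*-36)=942, (25*-5 - 19*-14)=141, (19*0 - 10*-5)=50, (10*-23 - -4*0)=-230; twice the area = |978| = 978; area = 489; boundary points = 1 + 2 + 3 + 1 + 1 = 8; strictly interior points = area - boundary/2 + 1 = 486; answer 486
Stage 3: R2 = 486; d = 5; total draws C(17,3) = 680; complement C(12,3) = 220; favorable 680 - 220 = 460; P = 23/34; answer 23/34
Stage 4: R3 = 23/34; threaded value p + q = 57; m = -17; remainder = value at the root: -9*(-17)^2 + 6*(-17)^1 - 2 = (-2601) + (-102) + (-2) = -2705; answer -2705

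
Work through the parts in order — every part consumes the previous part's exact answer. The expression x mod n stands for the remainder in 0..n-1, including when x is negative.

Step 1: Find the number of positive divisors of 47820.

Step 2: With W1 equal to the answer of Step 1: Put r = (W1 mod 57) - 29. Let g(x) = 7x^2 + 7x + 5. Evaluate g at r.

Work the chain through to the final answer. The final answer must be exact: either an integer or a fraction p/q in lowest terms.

145

Step 1: 47820 = 2^2 * 3 * 5 * 797; number of divisors = (2+1) * (1+1) * (1+1) * (1+1) = 24; answer 24
Step 2: W1 = 24; r = -5; 7*(-5)^2 + 7*(-5)^1 + 5 = (175) + (-35) + (5) = 145; answer 145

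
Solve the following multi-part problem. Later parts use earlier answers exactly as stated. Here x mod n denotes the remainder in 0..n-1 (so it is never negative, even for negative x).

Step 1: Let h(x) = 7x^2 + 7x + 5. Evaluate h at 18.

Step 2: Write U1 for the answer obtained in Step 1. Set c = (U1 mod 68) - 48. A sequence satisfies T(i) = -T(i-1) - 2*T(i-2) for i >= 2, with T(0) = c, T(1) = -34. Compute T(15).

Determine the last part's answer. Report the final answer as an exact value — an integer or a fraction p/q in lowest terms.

Step 1: 7*(18)^2 + 7*(18)^1 + 5 = (2268) + (126) + (5) = 2399; answer 2399
Step 2: U1 = 2399; c = -29; T(2) = -1*(-34) - 2*(-29) = 92; iterating: T(2)=92, T(3)=-24, T(4)=-160, T(5)=208, T(6)=112, T(7)=-528, T(8)=304, T(9)=752, T(10)=-1360, T(11)=-144, T(12)=2864, T(13)=-2576, T(14)=-3152, T(15)=8304; answer 8304

8304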